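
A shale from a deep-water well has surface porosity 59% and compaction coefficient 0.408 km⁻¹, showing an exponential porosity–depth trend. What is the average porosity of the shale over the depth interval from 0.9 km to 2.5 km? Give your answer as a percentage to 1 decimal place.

⟨φ⟩ = (1/(d₂−d₁)) ∫ φ₀ e^(−cd) dd = φ₀·(e^(−c·d₁) − e^(−c·d₂)) / (c·(d₂−d₁))
e^(−0.408×0.9) = 0.6927; e^(−0.408×2.5) = 0.3606
⟨φ⟩ = 0.59 × (0.6927 − 0.3606) / (0.408 × 1.6) = 0.59 × 0.5087 = 0.3001

30.0%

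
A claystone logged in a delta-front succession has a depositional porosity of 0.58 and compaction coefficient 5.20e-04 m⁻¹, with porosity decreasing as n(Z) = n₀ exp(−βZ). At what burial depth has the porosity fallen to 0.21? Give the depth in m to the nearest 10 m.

Working in km (1 km = 1000 m; β in km⁻¹ = β in m⁻¹ × 1000):
Invert Athy's law: Z = ln(n₀/n) / β
Z = ln(0.58/0.21) / 0.52 = ln(2.762) / 0.52 = 1.0159 / 0.52 = 1.954 km

1950 m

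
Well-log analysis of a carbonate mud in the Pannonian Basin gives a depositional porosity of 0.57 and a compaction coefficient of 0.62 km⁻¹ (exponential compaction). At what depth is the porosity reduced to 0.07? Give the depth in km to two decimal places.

Invert Athy's law: d = ln(φ₀/φ) / β
d = ln(0.57/0.07) / 0.62 = ln(8.143) / 0.62 = 2.0971 / 0.62 = 3.382 km

3.38 km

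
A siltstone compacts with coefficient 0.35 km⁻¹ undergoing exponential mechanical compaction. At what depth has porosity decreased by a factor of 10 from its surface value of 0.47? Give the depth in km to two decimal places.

6.58 km

phi/phi₀ = 1/10 ⇒ exp(−c·d) = 1/10 ⇒ d = ln(10) / c
d = 2.3026 / 0.35 = 6.579 km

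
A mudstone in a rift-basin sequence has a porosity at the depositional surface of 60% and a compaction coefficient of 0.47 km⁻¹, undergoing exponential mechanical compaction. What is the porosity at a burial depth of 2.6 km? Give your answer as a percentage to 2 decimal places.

n = n₀·exp(−β·d) = 0.6 × exp(−0.47 × 2.6) = 0.6 × exp(−1.222)
  = 0.6 × 0.2946 = 0.1768

17.68%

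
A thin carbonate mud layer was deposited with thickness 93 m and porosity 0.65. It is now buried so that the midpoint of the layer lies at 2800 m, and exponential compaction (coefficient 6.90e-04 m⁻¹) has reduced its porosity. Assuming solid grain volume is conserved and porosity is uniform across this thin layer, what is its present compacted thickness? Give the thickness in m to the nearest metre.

36 m

Working in km (1 km = 1000 m; c in km⁻¹ = c in m⁻¹ × 1000):
Porosity at 2.8 km: n = 0.65·exp(−0.69×2.8) = 0.0942
Solid-volume conservation: h(1−n) = h₀(1−n₀) ⇒ h = h₀·(1−n₀)/(1−n)
h = 0.093 × (1 − 0.65)/(1 − 0.0942) = 0.093 × 0.3864 = 0.0359 km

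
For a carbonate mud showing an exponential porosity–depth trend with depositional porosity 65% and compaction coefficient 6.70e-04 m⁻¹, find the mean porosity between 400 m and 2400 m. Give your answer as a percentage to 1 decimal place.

Working in km (1 km = 1000 m; β in km⁻¹ = β in m⁻¹ × 1000):
⟨n⟩ = (1/(d₂−d₁)) ∫ n₀ e^(−βd) dd = n₀·(e^(−β·d₁) − e^(−β·d₂)) / (β·(d₂−d₁))
e^(−0.67×0.4) = 0.7649; e^(−0.67×2.4) = 0.2003
⟨n⟩ = 0.65 × (0.7649 − 0.2003) / (0.67 × 2) = 0.65 × 0.4214 = 0.2739

27.4%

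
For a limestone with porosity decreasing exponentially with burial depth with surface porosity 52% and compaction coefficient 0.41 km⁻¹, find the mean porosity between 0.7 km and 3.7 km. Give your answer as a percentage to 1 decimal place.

⟨phi⟩ = (1/(d₂−d₁)) ∫ phi₀ e^(−βd) dd = phi₀·(e^(−β·d₁) − e^(−β·d₂)) / (β·(d₂−d₁))
e^(−0.41×0.7) = 0.7505; e^(−0.41×3.7) = 0.2194
⟨phi⟩ = 0.52 × (0.7505 − 0.2194) / (0.41 × 3) = 0.52 × 0.4318 = 0.2245

22.5%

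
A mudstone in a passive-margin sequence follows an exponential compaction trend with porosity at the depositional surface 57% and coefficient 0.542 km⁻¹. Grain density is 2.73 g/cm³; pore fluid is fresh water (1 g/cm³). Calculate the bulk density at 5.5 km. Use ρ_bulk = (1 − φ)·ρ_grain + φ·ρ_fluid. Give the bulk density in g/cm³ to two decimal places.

Porosity at depth: phi = 0.57·exp(−0.542×5.5) = 0.57×0.0507 = 0.0289
Bulk density: ρ_b = (1−phi)ρ_g + phi·ρ_f = 0.9711×2.73 + 0.0289×1
       = 2.651 + 0.029 = 2.680 g/cm³

2.68 g/cm³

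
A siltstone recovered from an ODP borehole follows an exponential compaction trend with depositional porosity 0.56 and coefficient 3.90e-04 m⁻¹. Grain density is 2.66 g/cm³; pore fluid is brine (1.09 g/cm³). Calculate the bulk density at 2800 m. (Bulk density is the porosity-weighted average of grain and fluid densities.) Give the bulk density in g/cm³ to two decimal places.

2.36 g/cm³

Working in km (1 km = 1000 m; k in km⁻¹ = k in m⁻¹ × 1000):
Porosity at depth: φ = 0.56·exp(−0.39×2.8) = 0.56×0.3355 = 0.1879
Bulk density: ρ_b = (1−φ)ρ_g + φ·ρ_f = 0.8121×2.66 + 0.1879×1.09
       = 2.160 + 0.205 = 2.365 g/cm³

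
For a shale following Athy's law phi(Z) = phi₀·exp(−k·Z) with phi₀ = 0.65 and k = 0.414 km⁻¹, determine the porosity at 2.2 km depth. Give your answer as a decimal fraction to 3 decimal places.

0.261

phi = phi₀·exp(−k·Z) = 0.65 × exp(−0.414 × 2.2) = 0.65 × exp(−0.9108)
  = 0.65 × 0.4022 = 0.2614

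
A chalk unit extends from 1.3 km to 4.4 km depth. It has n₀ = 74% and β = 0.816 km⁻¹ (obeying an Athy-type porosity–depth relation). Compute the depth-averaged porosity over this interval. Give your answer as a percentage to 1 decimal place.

⟨n⟩ = (1/(z₂−z₁)) ∫ n₀ e^(−βz) dz = n₀·(e^(−β·z₁) − e^(−β·z₂)) / (β·(z₂−z₁))
e^(−0.816×1.3) = 0.3462; e^(−0.816×4.4) = 0.0276
⟨n⟩ = 0.74 × (0.3462 − 0.0276) / (0.816 × 3.1) = 0.74 × 0.1259 = 0.0932

9.3%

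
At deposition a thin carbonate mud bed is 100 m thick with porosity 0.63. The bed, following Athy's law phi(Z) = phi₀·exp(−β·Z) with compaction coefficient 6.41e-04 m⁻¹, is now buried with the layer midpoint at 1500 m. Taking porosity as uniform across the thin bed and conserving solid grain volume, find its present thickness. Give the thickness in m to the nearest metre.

49 m

Working in km (1 km = 1000 m; β in km⁻¹ = β in m⁻¹ × 1000):
Porosity at 1.5 km: phi = 0.63·exp(−0.641×1.5) = 0.2409
Solid-volume conservation: h(1−phi) = h₀(1−phi₀) ⇒ h = h₀·(1−phi₀)/(1−phi)
h = 0.1 × (1 − 0.63)/(1 − 0.2409) = 0.1 × 0.4874 = 0.0487 km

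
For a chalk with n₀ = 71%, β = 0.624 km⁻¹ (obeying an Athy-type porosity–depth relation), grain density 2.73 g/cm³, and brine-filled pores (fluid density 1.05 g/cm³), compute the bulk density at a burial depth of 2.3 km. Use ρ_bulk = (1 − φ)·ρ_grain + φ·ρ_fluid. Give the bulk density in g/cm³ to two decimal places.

Porosity at depth: n = 0.71·exp(−0.624×2.3) = 0.71×0.2381 = 0.1690
Bulk density: ρ_b = (1−n)ρ_g + n·ρ_f = 0.8310×2.73 + 0.1690×1.05
       = 2.269 + 0.177 = 2.446 g/cm³

2.45 g/cm³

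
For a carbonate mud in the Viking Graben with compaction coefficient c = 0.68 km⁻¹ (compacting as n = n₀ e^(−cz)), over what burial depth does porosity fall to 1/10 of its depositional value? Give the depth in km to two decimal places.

3.39 km

n/n₀ = 1/10 ⇒ exp(−c·z) = 1/10 ⇒ z = ln(10) / c
z = 2.3026 / 0.68 = 3.386 km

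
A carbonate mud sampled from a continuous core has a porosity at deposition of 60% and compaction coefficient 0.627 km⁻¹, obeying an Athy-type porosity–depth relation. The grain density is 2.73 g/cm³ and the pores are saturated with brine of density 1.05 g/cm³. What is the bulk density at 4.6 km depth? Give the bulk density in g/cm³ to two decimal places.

2.67 g/cm³

Porosity at depth: phi = 0.6·exp(−0.627×4.6) = 0.6×0.0559 = 0.0335
Bulk density: ρ_b = (1−phi)ρ_g + phi·ρ_f = 0.9665×2.73 + 0.0335×1.05
       = 2.638 + 0.035 = 2.674 g/cm³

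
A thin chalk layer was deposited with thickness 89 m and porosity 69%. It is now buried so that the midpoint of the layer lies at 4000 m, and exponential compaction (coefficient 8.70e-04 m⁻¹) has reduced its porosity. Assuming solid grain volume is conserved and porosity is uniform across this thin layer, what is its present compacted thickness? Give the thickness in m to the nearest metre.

28 m

Working in km (1 km = 1000 m; c in km⁻¹ = c in m⁻¹ × 1000):
Porosity at 4 km: phi = 0.69·exp(−0.87×4) = 0.0213
Solid-volume conservation: h(1−phi) = h₀(1−phi₀) ⇒ h = h₀·(1−phi₀)/(1−phi)
h = 0.089 × (1 − 0.69)/(1 − 0.0213) = 0.089 × 0.3167 = 0.0282 km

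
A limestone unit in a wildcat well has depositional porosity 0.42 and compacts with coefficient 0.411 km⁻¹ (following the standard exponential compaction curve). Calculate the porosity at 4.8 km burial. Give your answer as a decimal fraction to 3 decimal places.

phi = phi₀·exp(−β·z) = 0.42 × exp(−0.411 × 4.8) = 0.42 × exp(−1.973)
  = 0.42 × 0.1391 = 0.0584

0.058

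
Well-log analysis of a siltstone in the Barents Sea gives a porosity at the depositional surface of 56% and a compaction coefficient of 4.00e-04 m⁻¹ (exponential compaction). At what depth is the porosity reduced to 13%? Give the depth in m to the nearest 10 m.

3650 m

Working in km (1 km = 1000 m; k in km⁻¹ = k in m⁻¹ × 1000):
Invert Athy's law: z = ln(φ₀/φ) / k
z = ln(0.56/0.13) / 0.4 = ln(4.308) / 0.4 = 1.4604 / 0.4 = 3.651 km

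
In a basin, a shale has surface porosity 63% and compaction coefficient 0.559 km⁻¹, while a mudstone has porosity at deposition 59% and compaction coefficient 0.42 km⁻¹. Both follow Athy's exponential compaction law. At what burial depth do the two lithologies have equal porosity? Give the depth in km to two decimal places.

0.47 km

Set n₀ₐ e^(−βₐZ) = n₀ᵦ e^(−βᵦZ) ⇒ ln(n₀ₐ/n₀ᵦ) = (βₐ − βᵦ)·Z
Z = ln(0.63/0.59) / (0.559 − 0.42) = 0.0656 / 0.139 = 0.472 km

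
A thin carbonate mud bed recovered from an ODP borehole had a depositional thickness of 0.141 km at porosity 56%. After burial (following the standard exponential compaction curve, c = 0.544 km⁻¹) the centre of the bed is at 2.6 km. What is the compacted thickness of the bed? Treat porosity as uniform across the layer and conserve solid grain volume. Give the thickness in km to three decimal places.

0.072 km

Porosity at 2.6 km: phi = 0.56·exp(−0.544×2.6) = 0.1361
Solid-volume conservation: h(1−phi) = h₀(1−phi₀) ⇒ h = h₀·(1−phi₀)/(1−phi)
h = 0.141 × (1 − 0.56)/(1 − 0.1361) = 0.141 × 0.5093 = 0.0718 km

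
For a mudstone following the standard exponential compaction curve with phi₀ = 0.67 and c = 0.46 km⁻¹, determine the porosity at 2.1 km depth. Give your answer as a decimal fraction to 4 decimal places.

phi = phi₀·exp(−c·z) = 0.67 × exp(−0.46 × 2.1) = 0.67 × exp(−0.966)
  = 0.67 × 0.3806 = 0.2550

0.2550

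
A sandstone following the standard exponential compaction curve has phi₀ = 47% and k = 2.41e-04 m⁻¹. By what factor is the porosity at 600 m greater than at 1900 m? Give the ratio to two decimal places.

Working in km (1 km = 1000 m; k in km⁻¹ = k in m⁻¹ × 1000):
phi(z₁)/phi(z₂) = e^(−k·z₁)/e^(−k·z₂) = e^{k(z₂−z₁)}
= exp(0.241 × 1.3) = exp(0.3133) = 1.3679

1.37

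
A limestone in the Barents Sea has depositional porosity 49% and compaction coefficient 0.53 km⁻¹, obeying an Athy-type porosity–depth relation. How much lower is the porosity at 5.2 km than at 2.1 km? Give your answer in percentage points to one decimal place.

13.0 percentage points

n(2.1) = 0.49·e^(−0.53×2.1) = 0.1610
n(5.2) = 0.49·e^(−0.53×5.2) = 0.0311
Δn = 0.1610 − 0.0311 = 0.1299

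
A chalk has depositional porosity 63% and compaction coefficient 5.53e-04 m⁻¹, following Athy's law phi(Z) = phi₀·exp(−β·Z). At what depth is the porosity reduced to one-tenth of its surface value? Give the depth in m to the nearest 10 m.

Working in km (1 km = 1000 m; β in km⁻¹ = β in m⁻¹ × 1000):
phi/phi₀ = 1/10 ⇒ exp(−β·Z) = 1/10 ⇒ Z = ln(10) / β
Z = 2.3026 / 0.553 = 4.164 km

4160 m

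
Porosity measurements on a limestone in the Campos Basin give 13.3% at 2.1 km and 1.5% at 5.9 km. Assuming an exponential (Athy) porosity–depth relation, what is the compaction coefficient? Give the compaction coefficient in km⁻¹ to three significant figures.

Athy: phi(z) = phi₀ e^(−cz) ⇒ phi₁/phi₂ = e^{c(z₂−z₁)} ⇒ c = ln(phi₁/phi₂)/(z₂−z₁)
c = ln(0.133/0.015) / (5.9 − 2.1) = ln(8.867) / 3.8 = 2.1823 / 3.8 = 0.5743 km⁻¹

0.574 km⁻¹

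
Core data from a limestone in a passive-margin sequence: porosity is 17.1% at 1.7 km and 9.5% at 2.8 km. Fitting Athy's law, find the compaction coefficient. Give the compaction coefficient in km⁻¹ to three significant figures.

Athy: n(Z) = n₀ e^(−cZ) ⇒ n₁/n₂ = e^{c(Z₂−Z₁)} ⇒ c = ln(n₁/n₂)/(Z₂−Z₁)
c = ln(0.171/0.095) / (2.8 − 1.7) = ln(1.8) / 1.1 = 0.5878 / 1.1 = 0.5344 km⁻¹

0.534 km⁻¹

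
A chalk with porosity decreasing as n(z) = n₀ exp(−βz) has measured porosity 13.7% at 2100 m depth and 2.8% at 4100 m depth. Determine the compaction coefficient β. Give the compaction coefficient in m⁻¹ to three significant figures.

0.000794 m⁻¹

Working in km (1 km = 1000 m; β in km⁻¹ = β in m⁻¹ × 1000):
Athy: n(z) = n₀ e^(−βz) ⇒ n₁/n₂ = e^{β(z₂−z₁)} ⇒ β = ln(n₁/n₂)/(z₂−z₁)
β = ln(0.137/0.028) / (4.1 − 2.1) = ln(4.893) / 2 = 1.5878 / 2 = 0.7939 km⁻¹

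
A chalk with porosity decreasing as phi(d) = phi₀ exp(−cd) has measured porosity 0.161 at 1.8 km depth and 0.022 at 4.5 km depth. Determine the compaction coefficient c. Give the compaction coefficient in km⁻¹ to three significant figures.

0.737 km⁻¹

Athy: phi(d) = phi₀ e^(−cd) ⇒ phi₁/phi₂ = e^{c(d₂−d₁)} ⇒ c = ln(phi₁/phi₂)/(d₂−d₁)
c = ln(0.161/0.022) / (4.5 − 1.8) = ln(7.318) / 2.7 = 1.9904 / 2.7 = 0.7372 km⁻¹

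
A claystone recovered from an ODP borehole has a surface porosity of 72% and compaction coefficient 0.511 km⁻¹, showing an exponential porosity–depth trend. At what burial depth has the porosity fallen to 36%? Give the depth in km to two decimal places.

Invert Athy's law: z = ln(φ₀/φ) / c
z = ln(0.72/0.36) / 0.511 = ln(2) / 0.511 = 0.6931 / 0.511 = 1.356 km

1.36 km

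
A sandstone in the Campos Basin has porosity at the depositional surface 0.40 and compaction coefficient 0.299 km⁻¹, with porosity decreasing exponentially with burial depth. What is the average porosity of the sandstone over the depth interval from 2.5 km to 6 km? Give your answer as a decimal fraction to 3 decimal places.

0.117

⟨φ⟩ = (1/(z₂−z₁)) ∫ φ₀ e^(−cz) dz = φ₀·(e^(−c·z₁) − e^(−c·z₂)) / (c·(z₂−z₁))
e^(−0.299×2.5) = 0.4735; e^(−0.299×6) = 0.1663
⟨φ⟩ = 0.4 × (0.4735 − 0.1663) / (0.299 × 3.5) = 0.4 × 0.2936 = 0.1174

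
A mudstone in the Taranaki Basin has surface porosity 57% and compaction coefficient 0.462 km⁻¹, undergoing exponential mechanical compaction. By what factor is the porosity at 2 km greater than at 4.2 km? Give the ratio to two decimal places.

n(d₁)/n(d₂) = e^(−k·d₁)/e^(−k·d₂) = e^{k(d₂−d₁)}
= exp(0.462 × 2.2) = exp(1.016) = 2.7632

2.76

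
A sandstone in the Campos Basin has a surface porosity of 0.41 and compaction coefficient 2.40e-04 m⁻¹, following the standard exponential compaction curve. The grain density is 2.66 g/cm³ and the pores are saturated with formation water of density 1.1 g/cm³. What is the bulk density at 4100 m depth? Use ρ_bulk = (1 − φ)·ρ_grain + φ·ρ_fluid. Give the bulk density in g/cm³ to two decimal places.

Working in km (1 km = 1000 m; β in km⁻¹ = β in m⁻¹ × 1000):
Porosity at depth: φ = 0.41·exp(−0.24×4.1) = 0.41×0.3738 = 0.1533
Bulk density: ρ_b = (1−φ)ρ_g + φ·ρ_f = 0.8467×2.66 + 0.1533×1.1
       = 2.252 + 0.169 = 2.421 g/cm³

2.42 g/cm³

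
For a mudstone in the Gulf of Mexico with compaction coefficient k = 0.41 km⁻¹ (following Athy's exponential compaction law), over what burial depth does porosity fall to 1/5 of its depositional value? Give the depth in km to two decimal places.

3.93 km

phi/phi₀ = 1/5 ⇒ exp(−k·z) = 1/5 ⇒ z = ln(5) / k
z = 1.6094 / 0.41 = 3.925 km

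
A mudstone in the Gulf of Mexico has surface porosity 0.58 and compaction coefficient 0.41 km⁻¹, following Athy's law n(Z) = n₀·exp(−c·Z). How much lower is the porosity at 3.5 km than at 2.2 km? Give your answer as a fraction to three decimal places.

n(2.2) = 0.58·e^(−0.41×2.2) = 0.2353
n(3.5) = 0.58·e^(−0.41×3.5) = 0.1381
Δn = 0.2353 − 0.1381 = 0.0972

0.097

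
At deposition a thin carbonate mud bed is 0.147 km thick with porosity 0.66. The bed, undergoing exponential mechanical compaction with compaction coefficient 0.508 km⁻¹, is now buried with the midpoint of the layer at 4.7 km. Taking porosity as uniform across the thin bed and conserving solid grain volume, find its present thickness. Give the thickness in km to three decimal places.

Porosity at 4.7 km: n = 0.66·exp(−0.508×4.7) = 0.0606
Solid-volume conservation: h(1−n) = h₀(1−n₀) ⇒ h = h₀·(1−n₀)/(1−n)
h = 0.147 × (1 − 0.66)/(1 − 0.0606) = 0.147 × 0.3619 = 0.0532 km

0.053 km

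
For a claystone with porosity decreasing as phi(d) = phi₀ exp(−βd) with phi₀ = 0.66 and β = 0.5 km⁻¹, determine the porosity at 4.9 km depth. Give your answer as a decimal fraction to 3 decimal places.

phi = phi₀·exp(−β·d) = 0.66 × exp(−0.5 × 4.9) = 0.66 × exp(−2.45)
  = 0.66 × 0.0863 = 0.0570

0.057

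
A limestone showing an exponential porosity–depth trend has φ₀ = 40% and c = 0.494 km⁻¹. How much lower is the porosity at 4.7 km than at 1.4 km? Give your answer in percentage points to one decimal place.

16.1 percentage points

φ(1.4) = 0.4·e^(−0.494×1.4) = 0.2003
φ(4.7) = 0.4·e^(−0.494×4.7) = 0.0392
Δφ = 0.2003 − 0.0392 = 0.1611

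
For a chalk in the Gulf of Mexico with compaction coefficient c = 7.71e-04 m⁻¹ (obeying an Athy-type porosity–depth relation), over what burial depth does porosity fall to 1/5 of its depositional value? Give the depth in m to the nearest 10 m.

2090 m

Working in km (1 km = 1000 m; c in km⁻¹ = c in m⁻¹ × 1000):
phi/phi₀ = 1/5 ⇒ exp(−c·Z) = 1/5 ⇒ Z = ln(5) / c
Z = 1.6094 / 0.771 = 2.087 km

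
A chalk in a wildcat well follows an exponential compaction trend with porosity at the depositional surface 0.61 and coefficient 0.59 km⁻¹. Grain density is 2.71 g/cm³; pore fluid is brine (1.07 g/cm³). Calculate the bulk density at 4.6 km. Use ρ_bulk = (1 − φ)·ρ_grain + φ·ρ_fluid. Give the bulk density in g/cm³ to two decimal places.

2.64 g/cm³

Porosity at depth: phi = 0.61·exp(−0.59×4.6) = 0.61×0.0663 = 0.0404
Bulk density: ρ_b = (1−phi)ρ_g + phi·ρ_f = 0.9596×2.71 + 0.0404×1.07
       = 2.600 + 0.043 = 2.644 g/cm³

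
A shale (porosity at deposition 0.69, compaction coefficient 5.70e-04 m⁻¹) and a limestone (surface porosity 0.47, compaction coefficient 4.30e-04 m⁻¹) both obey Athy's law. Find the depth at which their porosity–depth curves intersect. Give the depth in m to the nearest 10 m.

Working in km (1 km = 1000 m; c in km⁻¹ = c in m⁻¹ × 1000):
Set n₀ₐ e^(−cₐd) = n₀ᵦ e^(−cᵦd) ⇒ ln(n₀ₐ/n₀ᵦ) = (cₐ − cᵦ)·d
d = ln(0.69/0.47) / (0.57 − 0.43) = 0.3840 / 0.14 = 2.743 km

2740 m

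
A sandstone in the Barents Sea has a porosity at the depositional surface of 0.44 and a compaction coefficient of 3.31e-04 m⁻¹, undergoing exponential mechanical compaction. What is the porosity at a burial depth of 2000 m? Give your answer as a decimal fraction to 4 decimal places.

Working in km (1 km = 1000 m; β in km⁻¹ = β in m⁻¹ × 1000):
n = n₀·exp(−β·z) = 0.44 × exp(−0.331 × 2) = 0.44 × exp(−0.662)
  = 0.44 × 0.5158 = 0.2270

0.2270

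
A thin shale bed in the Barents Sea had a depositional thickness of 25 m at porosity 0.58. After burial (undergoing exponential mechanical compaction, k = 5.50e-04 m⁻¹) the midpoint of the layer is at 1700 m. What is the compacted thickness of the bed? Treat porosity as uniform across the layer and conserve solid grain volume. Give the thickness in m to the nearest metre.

Working in km (1 km = 1000 m; k in km⁻¹ = k in m⁻¹ × 1000):
Porosity at 1.7 km: n = 0.58·exp(−0.55×1.7) = 0.2277
Solid-volume conservation: h(1−n) = h₀(1−n₀) ⇒ h = h₀·(1−n₀)/(1−n)
h = 0.025 × (1 − 0.58)/(1 − 0.2277) = 0.025 × 0.5438 = 0.0136 km

14 m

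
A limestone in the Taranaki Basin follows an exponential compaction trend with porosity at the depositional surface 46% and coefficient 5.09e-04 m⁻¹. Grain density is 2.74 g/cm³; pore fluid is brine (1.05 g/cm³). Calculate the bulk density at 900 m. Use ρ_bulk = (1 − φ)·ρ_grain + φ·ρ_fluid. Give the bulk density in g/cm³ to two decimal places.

2.25 g/cm³

Working in km (1 km = 1000 m; c in km⁻¹ = c in m⁻¹ × 1000):
Porosity at depth: n = 0.46·exp(−0.509×0.9) = 0.46×0.6325 = 0.2909
Bulk density: ρ_b = (1−n)ρ_g + n·ρ_f = 0.7091×2.74 + 0.2909×1.05
       = 1.943 + 0.305 = 2.248 g/cm³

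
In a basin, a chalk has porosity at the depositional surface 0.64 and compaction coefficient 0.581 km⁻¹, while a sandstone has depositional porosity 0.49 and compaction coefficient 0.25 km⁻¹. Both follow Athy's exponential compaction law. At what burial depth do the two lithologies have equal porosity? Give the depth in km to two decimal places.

0.81 km

Set phi₀ₐ e^(−βₐZ) = phi₀ᵦ e^(−βᵦZ) ⇒ ln(phi₀ₐ/phi₀ᵦ) = (βₐ − βᵦ)·Z
Z = ln(0.64/0.49) / (0.581 − 0.25) = 0.2671 / 0.331 = 0.807 km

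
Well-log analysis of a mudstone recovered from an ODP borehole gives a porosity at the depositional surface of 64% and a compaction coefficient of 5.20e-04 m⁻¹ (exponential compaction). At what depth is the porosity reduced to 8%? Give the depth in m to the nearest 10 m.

Working in km (1 km = 1000 m; k in km⁻¹ = k in m⁻¹ × 1000):
Invert Athy's law: Z = ln(φ₀/φ) / k
Z = ln(0.64/0.08) / 0.52 = ln(8) / 0.52 = 2.0794 / 0.52 = 3.999 km

4000 m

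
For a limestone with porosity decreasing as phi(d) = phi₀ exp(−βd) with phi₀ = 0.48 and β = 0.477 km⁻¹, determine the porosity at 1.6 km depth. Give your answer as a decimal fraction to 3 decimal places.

phi = phi₀·exp(−β·d) = 0.48 × exp(−0.477 × 1.6) = 0.48 × exp(−0.7632)
  = 0.48 × 0.4662 = 0.2238

0.224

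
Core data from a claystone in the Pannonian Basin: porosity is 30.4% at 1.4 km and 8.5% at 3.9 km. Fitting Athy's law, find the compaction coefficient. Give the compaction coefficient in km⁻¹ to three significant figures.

0.510 km⁻¹

Athy: φ(Z) = φ₀ e^(−βZ) ⇒ φ₁/φ₂ = e^{β(Z₂−Z₁)} ⇒ β = ln(φ₁/φ₂)/(Z₂−Z₁)
β = ln(0.304/0.085) / (3.9 − 1.4) = ln(3.576) / 2.5 = 1.2744 / 2.5 = 0.5098 km⁻¹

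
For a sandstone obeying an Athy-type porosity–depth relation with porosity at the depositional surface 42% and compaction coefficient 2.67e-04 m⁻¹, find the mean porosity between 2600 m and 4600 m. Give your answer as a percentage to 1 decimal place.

16.3%

Working in km (1 km = 1000 m; k in km⁻¹ = k in m⁻¹ × 1000):
⟨phi⟩ = (1/(z₂−z₁)) ∫ phi₀ e^(−kz) dz = phi₀·(e^(−k·z₁) − e^(−k·z₂)) / (k·(z₂−z₁))
e^(−0.267×2.6) = 0.4995; e^(−0.267×4.6) = 0.2928
⟨phi⟩ = 0.42 × (0.4995 − 0.2928) / (0.267 × 2) = 0.42 × 0.3870 = 0.1625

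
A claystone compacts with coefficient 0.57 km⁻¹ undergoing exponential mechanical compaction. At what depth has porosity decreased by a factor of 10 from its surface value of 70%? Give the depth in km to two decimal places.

n/n₀ = 1/10 ⇒ exp(−c·d) = 1/10 ⇒ d = ln(10) / c
d = 2.3026 / 0.57 = 4.040 km

4.04 km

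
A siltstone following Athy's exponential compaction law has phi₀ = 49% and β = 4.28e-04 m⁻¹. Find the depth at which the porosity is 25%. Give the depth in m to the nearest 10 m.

1570 m

Working in km (1 km = 1000 m; β in km⁻¹ = β in m⁻¹ × 1000):
Invert Athy's law: Z = ln(phi₀/phi) / β
Z = ln(0.49/0.25) / 0.428 = ln(1.96) / 0.428 = 0.6729 / 0.428 = 1.572 km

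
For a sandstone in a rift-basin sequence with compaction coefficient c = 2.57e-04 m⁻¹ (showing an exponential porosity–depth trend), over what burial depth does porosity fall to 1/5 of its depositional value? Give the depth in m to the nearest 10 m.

6260 m

Working in km (1 km = 1000 m; c in km⁻¹ = c in m⁻¹ × 1000):
n/n₀ = 1/5 ⇒ exp(−c·d) = 1/5 ⇒ d = ln(5) / c
d = 1.6094 / 0.257 = 6.262 km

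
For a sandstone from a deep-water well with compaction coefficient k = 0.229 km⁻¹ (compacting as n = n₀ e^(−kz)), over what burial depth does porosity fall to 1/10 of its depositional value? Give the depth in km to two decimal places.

n/n₀ = 1/10 ⇒ exp(−k·z) = 1/10 ⇒ z = ln(10) / k
z = 2.3026 / 0.229 = 10.055 km

10.05 km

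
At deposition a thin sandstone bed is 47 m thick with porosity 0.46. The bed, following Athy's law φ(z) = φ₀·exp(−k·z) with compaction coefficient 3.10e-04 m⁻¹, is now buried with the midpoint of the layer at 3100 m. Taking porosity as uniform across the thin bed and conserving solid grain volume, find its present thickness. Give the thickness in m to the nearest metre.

Working in km (1 km = 1000 m; k in km⁻¹ = k in m⁻¹ × 1000):
Porosity at 3.1 km: φ = 0.46·exp(−0.31×3.1) = 0.1760
Solid-volume conservation: h(1−φ) = h₀(1−φ₀) ⇒ h = h₀·(1−φ₀)/(1−φ)
h = 0.047 × (1 − 0.46)/(1 − 0.1760) = 0.047 × 0.6553 = 0.0308 km

31 m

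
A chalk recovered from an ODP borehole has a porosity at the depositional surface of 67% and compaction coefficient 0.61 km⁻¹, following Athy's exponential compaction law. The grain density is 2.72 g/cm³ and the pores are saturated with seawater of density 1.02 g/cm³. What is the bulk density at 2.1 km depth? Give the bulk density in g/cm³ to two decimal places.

Porosity at depth: φ = 0.67·exp(−0.61×2.1) = 0.67×0.2778 = 0.1861
Bulk density: ρ_b = (1−φ)ρ_g + φ·ρ_f = 0.8139×2.72 + 0.1861×1.02
       = 2.214 + 0.190 = 2.404 g/cm³

2.40 g/cm³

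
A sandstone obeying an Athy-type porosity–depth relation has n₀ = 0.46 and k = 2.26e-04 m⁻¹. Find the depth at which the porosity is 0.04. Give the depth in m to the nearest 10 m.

10810 m

Working in km (1 km = 1000 m; k in km⁻¹ = k in m⁻¹ × 1000):
Invert Athy's law: z = ln(n₀/n) / k
z = ln(0.46/0.04) / 0.226 = ln(11.5) / 0.226 = 2.4423 / 0.226 = 10.807 km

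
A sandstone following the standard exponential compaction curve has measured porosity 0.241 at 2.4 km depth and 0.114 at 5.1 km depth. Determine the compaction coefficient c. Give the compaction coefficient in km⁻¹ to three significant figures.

Athy: phi(d) = phi₀ e^(−cd) ⇒ phi₁/phi₂ = e^{c(d₂−d₁)} ⇒ c = ln(phi₁/phi₂)/(d₂−d₁)
c = ln(0.241/0.114) / (5.1 − 2.4) = ln(2.114) / 2.7 = 0.7486 / 2.7 = 0.2773 km⁻¹

0.277 km⁻¹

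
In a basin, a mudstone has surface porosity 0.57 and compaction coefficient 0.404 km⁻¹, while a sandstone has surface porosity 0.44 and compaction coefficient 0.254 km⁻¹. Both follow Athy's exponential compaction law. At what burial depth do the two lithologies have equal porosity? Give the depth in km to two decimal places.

Set phi₀ₐ e^(−βₐz) = phi₀ᵦ e^(−βᵦz) ⇒ ln(phi₀ₐ/phi₀ᵦ) = (βₐ − βᵦ)·z
z = ln(0.57/0.44) / (0.404 − 0.254) = 0.2589 / 0.15 = 1.726 km

1.73 km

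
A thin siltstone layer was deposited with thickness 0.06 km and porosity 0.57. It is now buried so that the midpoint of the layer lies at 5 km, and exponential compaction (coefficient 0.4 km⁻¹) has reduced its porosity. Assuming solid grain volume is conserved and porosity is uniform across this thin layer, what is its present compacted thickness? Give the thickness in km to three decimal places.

Porosity at 5 km: φ = 0.57·exp(−0.4×5) = 0.0771
Solid-volume conservation: h(1−φ) = h₀(1−φ₀) ⇒ h = h₀·(1−φ₀)/(1−φ)
h = 0.06 × (1 − 0.57)/(1 − 0.0771) = 0.06 × 0.4659 = 0.0280 km

0.028 km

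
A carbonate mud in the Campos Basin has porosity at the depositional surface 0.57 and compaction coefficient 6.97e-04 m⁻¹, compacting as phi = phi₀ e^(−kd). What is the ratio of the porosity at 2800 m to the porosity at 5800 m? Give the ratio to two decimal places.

8.09

Working in km (1 km = 1000 m; k in km⁻¹ = k in m⁻¹ × 1000):
phi(d₁)/phi(d₂) = e^(−k·d₁)/e^(−k·d₂) = e^{k(d₂−d₁)}
= exp(0.697 × 3) = exp(2.091) = 8.0930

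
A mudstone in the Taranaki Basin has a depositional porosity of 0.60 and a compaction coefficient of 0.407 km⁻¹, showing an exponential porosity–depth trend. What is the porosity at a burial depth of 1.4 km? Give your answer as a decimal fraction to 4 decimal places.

φ = φ₀·exp(−β·z) = 0.6 × exp(−0.407 × 1.4) = 0.6 × exp(−0.5698)
  = 0.6 × 0.5656 = 0.3394

0.3394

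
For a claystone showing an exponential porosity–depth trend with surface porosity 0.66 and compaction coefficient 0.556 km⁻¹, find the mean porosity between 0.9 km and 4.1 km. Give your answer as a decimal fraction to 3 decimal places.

⟨n⟩ = (1/(d₂−d₁)) ∫ n₀ e^(−βd) dd = n₀·(e^(−β·d₁) − e^(−β·d₂)) / (β·(d₂−d₁))
e^(−0.556×0.9) = 0.6063; e^(−0.556×4.1) = 0.1023
⟨n⟩ = 0.66 × (0.6063 − 0.1023) / (0.556 × 3.2) = 0.66 × 0.2833 = 0.1869

0.187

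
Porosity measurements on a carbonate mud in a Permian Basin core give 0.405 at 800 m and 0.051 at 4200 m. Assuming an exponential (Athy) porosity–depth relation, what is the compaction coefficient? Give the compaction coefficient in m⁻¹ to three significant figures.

Working in km (1 km = 1000 m; c in km⁻¹ = c in m⁻¹ × 1000):
Athy: φ(d) = φ₀ e^(−cd) ⇒ φ₁/φ₂ = e^{c(d₂−d₁)} ⇒ c = ln(φ₁/φ₂)/(d₂−d₁)
c = ln(0.405/0.051) / (4.2 − 0.8) = ln(7.941) / 3.4 = 2.0721 / 3.4 = 0.6094 km⁻¹

0.000609 m⁻¹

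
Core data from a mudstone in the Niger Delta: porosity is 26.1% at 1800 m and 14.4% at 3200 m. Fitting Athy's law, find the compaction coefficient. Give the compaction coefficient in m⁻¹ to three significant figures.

Working in km (1 km = 1000 m; c in km⁻¹ = c in m⁻¹ × 1000):
Athy: phi(d) = phi₀ e^(−cd) ⇒ phi₁/phi₂ = e^{c(d₂−d₁)} ⇒ c = ln(phi₁/phi₂)/(d₂−d₁)
c = ln(0.261/0.144) / (3.2 − 1.8) = ln(1.813) / 1.4 = 0.5947 / 1.4 = 0.4248 km⁻¹

0.000425 m⁻¹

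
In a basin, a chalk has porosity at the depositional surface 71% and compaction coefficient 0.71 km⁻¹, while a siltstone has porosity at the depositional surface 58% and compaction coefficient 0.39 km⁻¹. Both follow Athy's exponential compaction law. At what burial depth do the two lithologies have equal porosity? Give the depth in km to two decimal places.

Set φ₀ₐ e^(−βₐd) = φ₀ᵦ e^(−βᵦd) ⇒ ln(φ₀ₐ/φ₀ᵦ) = (βₐ − βᵦ)·d
d = ln(0.71/0.58) / (0.71 − 0.39) = 0.2022 / 0.32 = 0.632 km

0.63 km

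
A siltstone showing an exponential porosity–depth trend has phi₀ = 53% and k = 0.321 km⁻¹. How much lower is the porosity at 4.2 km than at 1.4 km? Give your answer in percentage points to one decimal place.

20.1 percentage points

phi(1.4) = 0.53·e^(−0.321×1.4) = 0.3381
phi(4.2) = 0.53·e^(−0.321×4.2) = 0.1376
Δphi = 0.3381 − 0.1376 = 0.2005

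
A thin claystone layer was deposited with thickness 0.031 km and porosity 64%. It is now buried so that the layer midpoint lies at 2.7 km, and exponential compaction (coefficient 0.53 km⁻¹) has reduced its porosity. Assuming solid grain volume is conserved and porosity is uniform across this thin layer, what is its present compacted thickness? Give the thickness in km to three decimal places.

0.013 km

Porosity at 2.7 km: n = 0.64·exp(−0.53×2.7) = 0.1530
Solid-volume conservation: h(1−n) = h₀(1−n₀) ⇒ h = h₀·(1−n₀)/(1−n)
h = 0.031 × (1 − 0.64)/(1 − 0.1530) = 0.031 × 0.4250 = 0.0132 km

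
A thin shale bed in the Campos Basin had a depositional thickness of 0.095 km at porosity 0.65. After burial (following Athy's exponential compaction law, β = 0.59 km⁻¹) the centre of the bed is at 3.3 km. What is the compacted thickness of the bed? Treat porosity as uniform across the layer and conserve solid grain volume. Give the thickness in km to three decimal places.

0.037 km

Porosity at 3.3 km: φ = 0.65·exp(−0.59×3.3) = 0.0928
Solid-volume conservation: h(1−φ) = h₀(1−φ₀) ⇒ h = h₀·(1−φ₀)/(1−φ)
h = 0.095 × (1 − 0.65)/(1 − 0.0928) = 0.095 × 0.3858 = 0.0366 km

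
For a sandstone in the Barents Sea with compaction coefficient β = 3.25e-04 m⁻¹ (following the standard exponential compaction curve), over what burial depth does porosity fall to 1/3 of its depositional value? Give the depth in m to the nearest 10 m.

3380 m

Working in km (1 km = 1000 m; β in km⁻¹ = β in m⁻¹ × 1000):
n/n₀ = 1/3 ⇒ exp(−β·z) = 1/3 ⇒ z = ln(3) / β
z = 1.0986 / 0.325 = 3.380 km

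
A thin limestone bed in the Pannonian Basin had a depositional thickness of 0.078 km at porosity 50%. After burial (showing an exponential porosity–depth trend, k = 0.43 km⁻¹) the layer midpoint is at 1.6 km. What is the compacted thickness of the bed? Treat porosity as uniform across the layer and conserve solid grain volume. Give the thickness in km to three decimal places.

0.052 km

Porosity at 1.6 km: n = 0.5·exp(−0.43×1.6) = 0.2513
Solid-volume conservation: h(1−n) = h₀(1−n₀) ⇒ h = h₀·(1−n₀)/(1−n)
h = 0.078 × (1 − 0.5)/(1 − 0.2513) = 0.078 × 0.6678 = 0.0521 km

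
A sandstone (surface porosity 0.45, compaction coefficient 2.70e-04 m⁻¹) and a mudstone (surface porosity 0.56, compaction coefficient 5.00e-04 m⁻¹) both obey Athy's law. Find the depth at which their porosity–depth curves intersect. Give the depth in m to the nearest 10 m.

950 m

Working in km (1 km = 1000 m; β in km⁻¹ = β in m⁻¹ × 1000):
Set phi₀ₐ e^(−βₐd) = phi₀ᵦ e^(−βᵦd) ⇒ ln(phi₀ₐ/phi₀ᵦ) = (βₐ − βᵦ)·d
d = ln(0.45/0.56) / (0.27 − 0.5) = -0.2187 / -0.23 = 0.951 km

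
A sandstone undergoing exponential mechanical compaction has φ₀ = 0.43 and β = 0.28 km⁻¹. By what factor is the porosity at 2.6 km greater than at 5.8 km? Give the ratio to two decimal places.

2.45

φ(z₁)/φ(z₂) = e^(−β·z₁)/e^(−β·z₂) = e^{β(z₂−z₁)}
= exp(0.28 × 3.2) = exp(0.896) = 2.4498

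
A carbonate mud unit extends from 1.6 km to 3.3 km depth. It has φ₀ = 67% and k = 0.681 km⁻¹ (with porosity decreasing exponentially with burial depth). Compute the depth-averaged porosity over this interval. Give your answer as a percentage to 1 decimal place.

13.3%

⟨φ⟩ = (1/(d₂−d₁)) ∫ φ₀ e^(−kd) dd = φ₀·(e^(−k·d₁) − e^(−k·d₂)) / (k·(d₂−d₁))
e^(−0.681×1.6) = 0.3364; e^(−0.681×3.3) = 0.1057
⟨φ⟩ = 0.67 × (0.3364 − 0.1057) / (0.681 × 1.7) = 0.67 × 0.1992 = 0.1335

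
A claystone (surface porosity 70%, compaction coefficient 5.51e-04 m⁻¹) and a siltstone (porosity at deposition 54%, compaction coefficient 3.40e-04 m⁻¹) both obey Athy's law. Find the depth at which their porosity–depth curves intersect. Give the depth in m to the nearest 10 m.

1230 m

Working in km (1 km = 1000 m; β in km⁻¹ = β in m⁻¹ × 1000):
Set n₀ₐ e^(−βₐd) = n₀ᵦ e^(−βᵦd) ⇒ ln(n₀ₐ/n₀ᵦ) = (βₐ − βᵦ)·d
d = ln(0.7/0.54) / (0.551 − 0.34) = 0.2595 / 0.211 = 1.230 km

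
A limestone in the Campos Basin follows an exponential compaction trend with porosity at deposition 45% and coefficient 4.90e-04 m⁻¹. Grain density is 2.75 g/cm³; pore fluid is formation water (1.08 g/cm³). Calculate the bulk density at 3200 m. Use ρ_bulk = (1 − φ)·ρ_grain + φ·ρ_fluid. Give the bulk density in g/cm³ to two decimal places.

2.59 g/cm³

Working in km (1 km = 1000 m; c in km⁻¹ = c in m⁻¹ × 1000):
Porosity at depth: n = 0.45·exp(−0.49×3.2) = 0.45×0.2085 = 0.0938
Bulk density: ρ_b = (1−n)ρ_g + n·ρ_f = 0.9062×2.75 + 0.0938×1.08
       = 2.492 + 0.101 = 2.593 g/cm³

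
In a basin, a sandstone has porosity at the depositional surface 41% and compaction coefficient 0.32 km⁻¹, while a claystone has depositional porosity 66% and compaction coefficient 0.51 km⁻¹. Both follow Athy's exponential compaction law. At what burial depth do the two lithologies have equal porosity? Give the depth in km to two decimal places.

2.51 km

Set phi₀ₐ e^(−kₐz) = phi₀ᵦ e^(−kᵦz) ⇒ ln(phi₀ₐ/phi₀ᵦ) = (kₐ − kᵦ)·z
z = ln(0.41/0.66) / (0.32 − 0.51) = -0.4761 / -0.19 = 2.506 km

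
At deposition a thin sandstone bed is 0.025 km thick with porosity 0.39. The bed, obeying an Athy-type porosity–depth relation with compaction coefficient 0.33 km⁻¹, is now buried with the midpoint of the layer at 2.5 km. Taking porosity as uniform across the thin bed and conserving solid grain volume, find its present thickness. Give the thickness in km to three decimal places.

0.018 km

Porosity at 2.5 km: n = 0.39·exp(−0.33×2.5) = 0.1709
Solid-volume conservation: h(1−n) = h₀(1−n₀) ⇒ h = h₀·(1−n₀)/(1−n)
h = 0.025 × (1 − 0.39)/(1 − 0.1709) = 0.025 × 0.7357 = 0.0184 km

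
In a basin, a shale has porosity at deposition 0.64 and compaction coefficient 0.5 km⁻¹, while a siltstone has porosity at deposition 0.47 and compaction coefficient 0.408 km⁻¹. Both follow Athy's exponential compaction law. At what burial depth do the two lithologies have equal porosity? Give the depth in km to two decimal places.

Set φ₀ₐ e^(−kₐd) = φ₀ᵦ e^(−kᵦd) ⇒ ln(φ₀ₐ/φ₀ᵦ) = (kₐ − kᵦ)·d
d = ln(0.64/0.47) / (0.5 − 0.408) = 0.3087 / 0.092 = 3.356 km

3.36 km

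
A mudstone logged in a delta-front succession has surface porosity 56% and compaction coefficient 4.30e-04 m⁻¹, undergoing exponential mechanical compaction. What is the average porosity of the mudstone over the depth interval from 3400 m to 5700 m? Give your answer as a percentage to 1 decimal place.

8.2%

Working in km (1 km = 1000 m; c in km⁻¹ = c in m⁻¹ × 1000):
⟨n⟩ = (1/(z₂−z₁)) ∫ n₀ e^(−cz) dz = n₀·(e^(−c·z₁) − e^(−c·z₂)) / (c·(z₂−z₁))
e^(−0.43×3.4) = 0.2318; e^(−0.43×5.7) = 0.0862
⟨n⟩ = 0.56 × (0.2318 − 0.0862) / (0.43 × 2.3) = 0.56 × 0.1472 = 0.0824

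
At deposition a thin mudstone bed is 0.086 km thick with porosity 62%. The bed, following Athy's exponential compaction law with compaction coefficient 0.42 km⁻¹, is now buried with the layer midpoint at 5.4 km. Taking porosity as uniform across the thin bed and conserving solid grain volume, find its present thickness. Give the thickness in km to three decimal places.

0.035 km

Porosity at 5.4 km: n = 0.62·exp(−0.42×5.4) = 0.0642
Solid-volume conservation: h(1−n) = h₀(1−n₀) ⇒ h = h₀·(1−n₀)/(1−n)
h = 0.086 × (1 − 0.62)/(1 − 0.0642) = 0.086 × 0.4061 = 0.0349 km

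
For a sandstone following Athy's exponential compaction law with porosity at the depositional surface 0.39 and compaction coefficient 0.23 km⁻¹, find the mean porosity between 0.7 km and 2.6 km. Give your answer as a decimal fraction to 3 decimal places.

0.269

⟨φ⟩ = (1/(d₂−d₁)) ∫ φ₀ e^(−kd) dd = φ₀·(e^(−k·d₁) − e^(−k·d₂)) / (k·(d₂−d₁))
e^(−0.23×0.7) = 0.8513; e^(−0.23×2.6) = 0.5499
⟨φ⟩ = 0.39 × (0.8513 − 0.5499) / (0.23 × 1.9) = 0.39 × 0.6897 = 0.2690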